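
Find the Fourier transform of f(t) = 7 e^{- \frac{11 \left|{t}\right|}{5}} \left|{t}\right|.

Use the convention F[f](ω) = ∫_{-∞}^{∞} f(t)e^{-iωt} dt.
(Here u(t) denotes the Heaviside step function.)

F(ω) = \frac{350 \left(121 - 25 \omega^{2}\right)}{\left(25 \omega^{2} + 121\right)^{2}}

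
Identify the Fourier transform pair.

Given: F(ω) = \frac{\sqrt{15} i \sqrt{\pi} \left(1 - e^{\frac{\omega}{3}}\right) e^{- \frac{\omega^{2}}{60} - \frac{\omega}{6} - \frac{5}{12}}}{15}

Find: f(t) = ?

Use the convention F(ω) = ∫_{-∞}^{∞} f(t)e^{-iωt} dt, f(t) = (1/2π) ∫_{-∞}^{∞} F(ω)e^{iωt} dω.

f(t) = 2 e^{- 15 t^{2}} \sin{\left(5 t \right)}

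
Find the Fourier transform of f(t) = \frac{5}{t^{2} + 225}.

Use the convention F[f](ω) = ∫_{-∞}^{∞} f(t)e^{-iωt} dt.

F(ω) = \frac{\pi e^{- 15 \left|{\omega}\right|}}{3}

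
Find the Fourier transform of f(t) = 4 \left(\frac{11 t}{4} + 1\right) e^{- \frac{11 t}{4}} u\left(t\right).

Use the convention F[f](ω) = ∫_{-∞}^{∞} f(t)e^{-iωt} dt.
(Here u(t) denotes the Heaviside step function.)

F(ω) = \frac{32 \left(- 2 i \omega - 11\right)}{16 \omega^{2} - 88 i \omega - 121}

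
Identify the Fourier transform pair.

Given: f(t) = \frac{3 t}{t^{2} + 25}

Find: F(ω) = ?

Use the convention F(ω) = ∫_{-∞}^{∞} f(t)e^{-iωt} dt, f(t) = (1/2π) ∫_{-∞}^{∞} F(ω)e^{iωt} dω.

F(ω) = - 3 i \pi e^{- 5 \left|{\omega}\right|} \operatorname{sign}{\left(\omega \right)}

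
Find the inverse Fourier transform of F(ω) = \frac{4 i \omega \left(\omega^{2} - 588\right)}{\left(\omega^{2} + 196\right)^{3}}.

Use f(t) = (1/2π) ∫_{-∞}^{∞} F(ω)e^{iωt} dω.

f(t) = t e^{- 14 \left|{t}\right|} \left|{t}\right|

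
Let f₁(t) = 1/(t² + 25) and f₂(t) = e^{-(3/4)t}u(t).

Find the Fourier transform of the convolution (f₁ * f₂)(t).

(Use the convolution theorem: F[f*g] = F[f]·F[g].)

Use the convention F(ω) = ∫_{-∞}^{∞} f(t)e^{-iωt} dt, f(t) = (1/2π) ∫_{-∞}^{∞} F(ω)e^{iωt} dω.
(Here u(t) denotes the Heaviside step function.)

F[f₁*f₂](ω) = \frac{4 \pi e^{- 5 \left|{\omega}\right|}}{5 \left(4 i \omega + 3\right)}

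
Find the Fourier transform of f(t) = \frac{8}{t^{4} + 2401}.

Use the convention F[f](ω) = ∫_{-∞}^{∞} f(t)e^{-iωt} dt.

F(ω) = \frac{8 \pi e^{- \frac{7 \sqrt{2} \left|{\omega}\right|}{2}} \sin{\left(\frac{7 \sqrt{2} \left|{\omega}\right|}{2} + \frac{\pi}{4} \right)}}{343}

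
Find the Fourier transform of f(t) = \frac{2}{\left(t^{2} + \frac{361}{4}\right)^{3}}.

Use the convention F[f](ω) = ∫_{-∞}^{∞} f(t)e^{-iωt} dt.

F(ω) = \frac{2 \pi \left(361 \omega^{2} + 114 \left|{\omega}\right| + 12\right) e^{- \frac{19 \left|{\omega}\right|}{2}}}{2476099}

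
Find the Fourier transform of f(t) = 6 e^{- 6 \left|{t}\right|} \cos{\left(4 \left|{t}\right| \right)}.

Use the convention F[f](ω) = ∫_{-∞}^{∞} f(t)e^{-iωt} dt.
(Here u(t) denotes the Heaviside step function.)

F(ω) = \frac{72 \left(\omega^{2} + 52\right)}{\omega^{4} + 40 \omega^{2} + 2704}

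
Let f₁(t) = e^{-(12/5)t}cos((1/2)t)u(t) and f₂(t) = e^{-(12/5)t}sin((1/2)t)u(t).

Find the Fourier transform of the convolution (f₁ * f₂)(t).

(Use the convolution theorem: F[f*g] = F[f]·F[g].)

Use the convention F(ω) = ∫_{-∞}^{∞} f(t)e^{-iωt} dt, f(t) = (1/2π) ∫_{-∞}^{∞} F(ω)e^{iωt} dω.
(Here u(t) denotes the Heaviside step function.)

F[f₁*f₂](ω) = \frac{1000 \left(5 i \omega + 12\right)}{\left(4 \left(5 i \omega + 12\right)^{2} + 25\right)^{2}}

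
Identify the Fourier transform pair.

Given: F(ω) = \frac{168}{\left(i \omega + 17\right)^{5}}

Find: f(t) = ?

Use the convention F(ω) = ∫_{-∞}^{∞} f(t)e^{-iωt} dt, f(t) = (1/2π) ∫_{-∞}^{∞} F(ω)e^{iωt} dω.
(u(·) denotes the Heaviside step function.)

f(t) = 7 t^{4} e^{- 17 t} u\left(t\right)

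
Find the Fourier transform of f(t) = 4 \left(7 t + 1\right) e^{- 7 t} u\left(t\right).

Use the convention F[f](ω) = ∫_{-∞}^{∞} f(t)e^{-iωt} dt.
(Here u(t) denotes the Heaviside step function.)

F(ω) = \frac{4 \left(- i \omega - 14\right)}{\omega^{2} - 14 i \omega - 49}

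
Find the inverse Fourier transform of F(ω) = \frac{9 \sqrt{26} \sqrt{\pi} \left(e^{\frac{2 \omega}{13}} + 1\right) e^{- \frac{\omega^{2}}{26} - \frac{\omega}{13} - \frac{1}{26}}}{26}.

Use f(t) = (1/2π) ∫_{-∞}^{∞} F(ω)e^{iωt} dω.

f(t) = 9 e^{- \frac{13 t^{2}}{2}} \cos{\left(t \right)}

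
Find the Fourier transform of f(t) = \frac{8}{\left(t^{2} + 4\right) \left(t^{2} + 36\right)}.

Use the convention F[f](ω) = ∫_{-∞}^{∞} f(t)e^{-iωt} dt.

F(ω) = \frac{\pi \left(3 e^{4 \left|{\omega}\right|} - 1\right) e^{- 6 \left|{\omega}\right|}}{24}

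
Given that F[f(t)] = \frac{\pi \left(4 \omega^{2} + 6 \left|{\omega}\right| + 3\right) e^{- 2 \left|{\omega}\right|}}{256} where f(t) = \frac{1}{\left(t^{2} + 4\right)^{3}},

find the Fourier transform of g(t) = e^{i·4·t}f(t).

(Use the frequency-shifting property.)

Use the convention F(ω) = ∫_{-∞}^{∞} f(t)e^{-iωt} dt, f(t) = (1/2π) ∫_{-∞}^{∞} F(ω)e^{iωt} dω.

F[g](ω) = \frac{\pi \left(4 \left(\omega - 4\right)^{2} + 6 \left|{\omega - 4}\right| + 3\right) e^{- 2 \left|{\omega - 4}\right|}}{256}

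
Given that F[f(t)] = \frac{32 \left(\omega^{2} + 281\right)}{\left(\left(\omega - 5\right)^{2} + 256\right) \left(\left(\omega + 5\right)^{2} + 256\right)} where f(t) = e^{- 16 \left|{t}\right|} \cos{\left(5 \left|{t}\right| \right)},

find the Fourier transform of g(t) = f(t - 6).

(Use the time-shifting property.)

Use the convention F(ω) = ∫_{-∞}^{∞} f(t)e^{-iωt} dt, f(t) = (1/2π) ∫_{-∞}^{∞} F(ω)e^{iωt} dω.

F[g](ω) = \frac{32 \left(\omega^{2} + 281\right) e^{- 6 i \omega}}{\omega^{4} + 462 \omega^{2} + 78961}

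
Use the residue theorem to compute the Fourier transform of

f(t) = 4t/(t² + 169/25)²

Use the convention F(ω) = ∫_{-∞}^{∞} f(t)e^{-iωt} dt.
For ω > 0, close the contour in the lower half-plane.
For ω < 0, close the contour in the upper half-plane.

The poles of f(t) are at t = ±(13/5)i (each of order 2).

Let g(z) = f(z)e^{-iωz}; for large |z| the factor e^{-iωz} decays in the lower half-plane when ω > 0 and in the upper half-plane when ω < 0.

Case ω > 0 (lower half-plane, clockwise contour ⇒ F(ω) = -2πi·ΣRes):
  Res_{z = - \frac{13 i}{5}} g(z) = \frac{5 \omega e^{- \frac{13 \omega}{5}}}{13} (pole of order 2)
  F(ω) = -2πi·ΣRes = - \frac{10 i \pi \omega e^{- \frac{13 \omega}{5}}}{13}

Case ω < 0 (upper half-plane, counterclockwise contour ⇒ F(ω) = +2πi·ΣRes):
  Res_{z = \frac{13 i}{5}} g(z) = - \frac{5 \omega e^{\frac{13 \omega}{5}}}{13} (pole of order 2)
  F(ω) = 2πi·ΣRes = - \frac{10 i \pi \omega e^{\frac{13 \omega}{5}}}{13}

Both cases combine into a single formula in |ω|:

F(ω) = - \frac{10 i \pi \omega e^{- \frac{13 \left|{\omega}\right|}{5}}}{13}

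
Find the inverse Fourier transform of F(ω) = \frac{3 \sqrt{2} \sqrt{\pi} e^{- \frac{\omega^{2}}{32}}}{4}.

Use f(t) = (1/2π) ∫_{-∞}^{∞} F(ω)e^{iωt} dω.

f(t) = 3 e^{- 8 t^{2}}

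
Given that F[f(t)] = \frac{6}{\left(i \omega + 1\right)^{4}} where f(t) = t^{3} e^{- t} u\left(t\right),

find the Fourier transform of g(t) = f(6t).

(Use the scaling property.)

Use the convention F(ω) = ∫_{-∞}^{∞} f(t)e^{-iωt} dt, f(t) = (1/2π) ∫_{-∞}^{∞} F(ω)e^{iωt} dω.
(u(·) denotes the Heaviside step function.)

F[g](ω) = \frac{1296}{\left(i \omega + 6\right)^{4}}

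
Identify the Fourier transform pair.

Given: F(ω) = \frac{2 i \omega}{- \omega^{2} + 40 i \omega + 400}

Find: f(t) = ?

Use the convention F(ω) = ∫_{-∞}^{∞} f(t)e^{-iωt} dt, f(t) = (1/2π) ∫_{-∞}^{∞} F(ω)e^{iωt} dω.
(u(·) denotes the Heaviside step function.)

f(t) = 2 \left(1 - 20 t\right) e^{- 20 t} u\left(t\right)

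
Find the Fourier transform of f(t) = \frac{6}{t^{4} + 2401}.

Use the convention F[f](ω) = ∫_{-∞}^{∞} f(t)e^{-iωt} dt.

F(ω) = \frac{6 \pi e^{- \frac{7 \sqrt{2} \left|{\omega}\right|}{2}} \sin{\left(\frac{7 \sqrt{2} \left|{\omega}\right|}{2} + \frac{\pi}{4} \right)}}{343}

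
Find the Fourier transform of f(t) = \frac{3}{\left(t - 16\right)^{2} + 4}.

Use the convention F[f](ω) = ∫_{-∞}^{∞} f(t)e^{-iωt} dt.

F(ω) = \frac{3 \pi e^{- 16 i \omega - 2 \left|{\omega}\right|}}{2}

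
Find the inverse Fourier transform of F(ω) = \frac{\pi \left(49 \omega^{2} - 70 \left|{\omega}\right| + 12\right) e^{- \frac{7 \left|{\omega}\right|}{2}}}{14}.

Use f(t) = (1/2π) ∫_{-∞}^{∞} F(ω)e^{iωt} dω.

f(t) = \frac{8 t^{4}}{\left(t^{2} + \frac{49}{4}\right)^{3}}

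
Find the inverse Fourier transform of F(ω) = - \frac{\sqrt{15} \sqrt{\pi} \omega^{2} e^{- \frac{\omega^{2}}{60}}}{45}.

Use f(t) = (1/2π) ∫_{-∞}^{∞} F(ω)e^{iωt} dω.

f(t) = 5 \left(60 t^{2} - 2\right) e^{- 15 t^{2}}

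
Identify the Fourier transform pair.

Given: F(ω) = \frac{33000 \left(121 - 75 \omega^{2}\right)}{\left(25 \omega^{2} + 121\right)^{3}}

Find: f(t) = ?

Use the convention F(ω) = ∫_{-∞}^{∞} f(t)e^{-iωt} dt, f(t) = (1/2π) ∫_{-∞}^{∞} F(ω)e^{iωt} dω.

f(t) = 6 t^{2} e^{- \frac{11 \left|{t}\right|}{5}}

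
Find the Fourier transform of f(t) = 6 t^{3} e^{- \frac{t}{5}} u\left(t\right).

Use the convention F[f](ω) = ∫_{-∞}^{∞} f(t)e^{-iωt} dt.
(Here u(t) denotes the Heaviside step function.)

F(ω) = \frac{22500}{\left(5 i \omega + 1\right)^{4}}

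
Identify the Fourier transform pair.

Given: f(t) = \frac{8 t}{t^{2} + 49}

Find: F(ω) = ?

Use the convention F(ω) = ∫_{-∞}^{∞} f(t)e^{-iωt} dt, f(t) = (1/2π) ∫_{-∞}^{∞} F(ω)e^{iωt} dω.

F(ω) = - 8 i \pi e^{- 7 \left|{\omega}\right|} \operatorname{sign}{\left(\omega \right)}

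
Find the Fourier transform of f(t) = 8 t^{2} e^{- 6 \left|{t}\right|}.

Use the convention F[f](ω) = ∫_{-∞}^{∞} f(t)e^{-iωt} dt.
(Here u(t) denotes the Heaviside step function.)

F(ω) = \frac{576 \left(12 - \omega^{2}\right)}{\left(\omega^{2} + 36\right)^{3}}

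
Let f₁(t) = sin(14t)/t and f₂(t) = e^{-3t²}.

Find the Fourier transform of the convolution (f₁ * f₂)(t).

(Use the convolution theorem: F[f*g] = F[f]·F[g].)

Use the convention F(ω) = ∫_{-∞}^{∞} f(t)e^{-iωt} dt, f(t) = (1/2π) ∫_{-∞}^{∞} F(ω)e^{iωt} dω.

F[f₁*f₂](ω) = \begin{cases} \frac{\sqrt{3} \pi^{\frac{3}{2}} e^{- \frac{\omega^{2}}{12}}}{3} & \text{for}\: \omega > -14 \wedge \omega < 14 \\0 & \text{otherwise} \end{cases}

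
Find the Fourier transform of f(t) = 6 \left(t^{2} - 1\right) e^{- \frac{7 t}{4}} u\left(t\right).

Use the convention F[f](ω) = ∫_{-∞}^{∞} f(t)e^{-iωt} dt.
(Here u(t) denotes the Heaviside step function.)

F(ω) = \frac{24 \left(128 i \omega - \left(4 i \omega + 7\right)^{3} + 224\right)}{\left(4 i \omega + 7\right)^{4}}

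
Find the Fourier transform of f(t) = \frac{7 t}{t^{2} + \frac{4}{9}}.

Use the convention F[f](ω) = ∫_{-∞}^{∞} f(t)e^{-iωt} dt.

F(ω) = - 7 i \pi e^{- \frac{2 \left|{\omega}\right|}{3}} \operatorname{sign}{\left(\omega \right)}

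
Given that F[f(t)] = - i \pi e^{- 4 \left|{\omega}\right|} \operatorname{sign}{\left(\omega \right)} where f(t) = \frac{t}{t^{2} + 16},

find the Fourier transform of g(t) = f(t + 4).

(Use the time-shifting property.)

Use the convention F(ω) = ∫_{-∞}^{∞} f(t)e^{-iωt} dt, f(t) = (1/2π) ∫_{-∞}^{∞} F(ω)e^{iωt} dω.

F[g](ω) = - i \pi e^{4 i \omega} e^{- 4 \left|{\omega}\right|} \operatorname{sign}{\left(\omega \right)}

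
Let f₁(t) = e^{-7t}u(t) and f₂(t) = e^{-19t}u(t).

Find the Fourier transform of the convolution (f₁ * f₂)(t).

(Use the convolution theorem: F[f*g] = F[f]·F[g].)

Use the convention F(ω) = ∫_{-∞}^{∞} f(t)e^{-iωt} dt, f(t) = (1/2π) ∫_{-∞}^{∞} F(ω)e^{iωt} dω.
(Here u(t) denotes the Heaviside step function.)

F[f₁*f₂](ω) = \frac{1}{\left(i \omega + 7\right) \left(i \omega + 19\right)}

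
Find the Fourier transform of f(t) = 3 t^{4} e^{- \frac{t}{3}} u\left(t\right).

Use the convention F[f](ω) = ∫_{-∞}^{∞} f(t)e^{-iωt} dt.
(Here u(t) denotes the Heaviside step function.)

F(ω) = \frac{17496}{\left(3 i \omega + 1\right)^{5}}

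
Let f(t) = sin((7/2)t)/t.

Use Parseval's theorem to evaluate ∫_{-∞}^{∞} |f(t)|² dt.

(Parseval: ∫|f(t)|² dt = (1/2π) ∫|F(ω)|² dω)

∫|f(t)|² dt = \frac{7 \pi}{2}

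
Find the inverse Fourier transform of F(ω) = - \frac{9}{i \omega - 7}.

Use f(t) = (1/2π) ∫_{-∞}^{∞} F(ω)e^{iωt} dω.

f(t) = 9 e^{7 t} u\left(- t\right)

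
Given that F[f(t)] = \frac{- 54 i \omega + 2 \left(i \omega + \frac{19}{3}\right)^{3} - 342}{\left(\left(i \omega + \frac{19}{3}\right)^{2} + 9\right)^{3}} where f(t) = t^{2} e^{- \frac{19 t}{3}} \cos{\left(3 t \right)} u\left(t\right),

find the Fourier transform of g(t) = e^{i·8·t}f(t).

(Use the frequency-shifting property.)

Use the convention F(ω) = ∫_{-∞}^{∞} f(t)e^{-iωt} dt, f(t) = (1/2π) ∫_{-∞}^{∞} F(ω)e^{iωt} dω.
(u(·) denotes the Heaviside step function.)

F[g](ω) = \frac{54 \left(729 i \left(8 - \omega\right) + \left(3 i \left(\omega - 8\right) + 19\right)^{3} - 4617\right)}{\left(\left(3 i \left(\omega - 8\right) + 19\right)^{2} + 81\right)^{3}}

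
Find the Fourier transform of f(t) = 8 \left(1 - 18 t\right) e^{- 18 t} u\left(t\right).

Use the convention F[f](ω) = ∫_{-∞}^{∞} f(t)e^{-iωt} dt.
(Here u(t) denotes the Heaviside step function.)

F(ω) = \frac{8 i \omega}{- \omega^{2} + 36 i \omega + 324}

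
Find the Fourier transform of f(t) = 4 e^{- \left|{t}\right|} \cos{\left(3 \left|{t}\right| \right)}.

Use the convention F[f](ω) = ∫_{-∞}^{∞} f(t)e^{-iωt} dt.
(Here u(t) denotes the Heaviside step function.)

F(ω) = \frac{8 \left(\omega^{2} + 10\right)}{\omega^{4} - 16 \omega^{2} + 100}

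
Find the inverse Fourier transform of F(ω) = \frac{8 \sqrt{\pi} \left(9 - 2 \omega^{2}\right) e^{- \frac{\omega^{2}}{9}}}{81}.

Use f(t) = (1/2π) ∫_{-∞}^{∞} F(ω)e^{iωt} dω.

f(t) = 6 t^{2} e^{- \frac{9 t^{2}}{4}}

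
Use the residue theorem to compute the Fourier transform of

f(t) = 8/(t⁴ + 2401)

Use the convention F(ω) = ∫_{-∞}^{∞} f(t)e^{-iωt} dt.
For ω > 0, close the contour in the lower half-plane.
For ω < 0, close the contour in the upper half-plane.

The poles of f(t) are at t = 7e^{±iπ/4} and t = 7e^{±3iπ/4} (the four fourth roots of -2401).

Let g(z) = f(z)e^{-iωz}; for large |z| the factor e^{-iωz} decays in the lower half-plane when ω > 0 and in the upper half-plane when ω < 0.

Case ω > 0 (lower half-plane, clockwise contour ⇒ F(ω) = -2πi·ΣRes):
  Res_{z = - \frac{7 \sqrt{2}}{2} - \frac{7 \sqrt{2} i}{2}} g(z) = \frac{\sqrt{2} \left(1 + i\right) e^{\frac{7 \sqrt{2} \omega \left(-1 + i\right)}{2}}}{343}
  Res_{z = \frac{7 \sqrt{2}}{2} - \frac{7 \sqrt{2} i}{2}} g(z) = \frac{\sqrt{2} \left(-1 + i\right) e^{- \frac{7 \sqrt{2} \omega \left(1 + i\right)}{2}}}{343}
  F(ω) = -2πi·ΣRes = \frac{2 \sqrt{2} \pi \left(\left(1 - i\right) e^{7 \sqrt{2} i \omega} + 1 + i\right) e^{- \frac{7 \sqrt{2} \omega \left(1 + i\right)}{2}}}{343} = \frac{8 \pi e^{- \frac{7 \sqrt{2} \omega}{2}} \sin{\left(\frac{7 \sqrt{2} \omega}{2} + \frac{\pi}{4} \right)}}{343}

Case ω < 0 (upper half-plane, counterclockwise contour ⇒ F(ω) = +2πi·ΣRes):
  Res_{z = \frac{7 \sqrt{2}}{2} + \frac{7 \sqrt{2} i}{2}} g(z) = - \frac{\sqrt{2} \left(1 + i\right) e^{\frac{7 \sqrt{2} \omega \left(1 - i\right)}{2}}}{343}
  Res_{z = - \frac{7 \sqrt{2}}{2} + \frac{7 \sqrt{2} i}{2}} g(z) = \frac{\sqrt{2} \left(1 - i\right) e^{\frac{7 \sqrt{2} \omega \left(1 + i\right)}{2}}}{343}
  F(ω) = 2πi·ΣRes = - \frac{2 \sqrt{2} i \pi \left(\left(1 + i\right) e^{\frac{7 \sqrt{2} \omega \left(1 - i\right)}{2}} - \left(1 - i\right) e^{\frac{7 \sqrt{2} \omega \left(1 + i\right)}{2}}\right)}{343} = \frac{8 \pi e^{\frac{7 \sqrt{2} \omega}{2}} \cos{\left(\frac{7 \sqrt{2} \omega}{2} + \frac{\pi}{4} \right)}}{343}

Both cases combine into a single formula in |ω|:

F(ω) = \frac{8 \pi e^{- \frac{7 \sqrt{2} \left|{\omega}\right|}{2}} \sin{\left(\frac{7 \sqrt{2} \left|{\omega}\right|}{2} + \frac{\pi}{4} \right)}}{343}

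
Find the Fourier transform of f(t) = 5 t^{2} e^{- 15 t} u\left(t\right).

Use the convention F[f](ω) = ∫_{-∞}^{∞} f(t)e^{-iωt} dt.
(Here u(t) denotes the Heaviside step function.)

F(ω) = \frac{10}{\left(i \omega + 15\right)^{3}}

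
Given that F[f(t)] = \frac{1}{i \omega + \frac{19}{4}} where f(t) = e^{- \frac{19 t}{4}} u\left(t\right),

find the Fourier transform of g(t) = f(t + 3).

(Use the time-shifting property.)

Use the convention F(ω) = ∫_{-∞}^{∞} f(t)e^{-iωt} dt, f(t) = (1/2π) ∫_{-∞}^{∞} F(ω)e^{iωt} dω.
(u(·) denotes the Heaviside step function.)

F[g](ω) = \frac{4 e^{3 i \omega}}{4 i \omega + 19}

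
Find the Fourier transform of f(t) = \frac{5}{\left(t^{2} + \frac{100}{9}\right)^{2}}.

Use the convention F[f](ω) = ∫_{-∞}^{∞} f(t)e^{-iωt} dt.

F(ω) = \frac{9 \pi \left(10 \left|{\omega}\right| + 3\right) e^{- \frac{10 \left|{\omega}\right|}{3}}}{400}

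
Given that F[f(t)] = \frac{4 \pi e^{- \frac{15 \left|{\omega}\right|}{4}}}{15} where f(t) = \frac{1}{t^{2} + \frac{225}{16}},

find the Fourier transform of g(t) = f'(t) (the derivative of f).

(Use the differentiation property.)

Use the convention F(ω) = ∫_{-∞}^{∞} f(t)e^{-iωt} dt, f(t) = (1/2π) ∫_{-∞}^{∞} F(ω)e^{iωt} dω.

F[g](ω) = \frac{4 i \pi \omega e^{- \frac{15 \left|{\omega}\right|}{4}}}{15}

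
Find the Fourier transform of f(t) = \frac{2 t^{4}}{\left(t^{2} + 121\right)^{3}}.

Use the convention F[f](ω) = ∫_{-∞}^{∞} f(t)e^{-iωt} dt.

F(ω) = \frac{\pi \left(121 \omega^{2} - 55 \left|{\omega}\right| + 3\right) e^{- 11 \left|{\omega}\right|}}{44}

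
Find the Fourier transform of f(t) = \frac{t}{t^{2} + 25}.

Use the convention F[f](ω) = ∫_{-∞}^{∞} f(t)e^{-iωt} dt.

F(ω) = - i \pi e^{- 5 \left|{\omega}\right|} \operatorname{sign}{\left(\omega \right)}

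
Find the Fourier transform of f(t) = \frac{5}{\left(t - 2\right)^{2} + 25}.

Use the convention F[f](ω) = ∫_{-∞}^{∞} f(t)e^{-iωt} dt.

F(ω) = \pi e^{- 2 i \omega - 5 \left|{\omega}\right|}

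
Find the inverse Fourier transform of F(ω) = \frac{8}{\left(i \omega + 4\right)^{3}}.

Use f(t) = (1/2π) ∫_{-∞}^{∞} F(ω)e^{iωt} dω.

f(t) = 4 t^{2} e^{- 4 t} u\left(t\right)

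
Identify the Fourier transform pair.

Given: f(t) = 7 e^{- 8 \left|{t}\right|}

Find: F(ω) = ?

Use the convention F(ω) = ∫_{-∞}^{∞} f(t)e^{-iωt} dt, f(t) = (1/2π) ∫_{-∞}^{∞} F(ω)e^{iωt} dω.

F(ω) = \frac{112}{\omega^{2} + 64}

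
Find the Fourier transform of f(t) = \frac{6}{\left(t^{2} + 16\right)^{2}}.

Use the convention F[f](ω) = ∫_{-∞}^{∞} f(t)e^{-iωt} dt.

F(ω) = \frac{3 \pi \left(4 \left|{\omega}\right| + 1\right) e^{- 4 \left|{\omega}\right|}}{64}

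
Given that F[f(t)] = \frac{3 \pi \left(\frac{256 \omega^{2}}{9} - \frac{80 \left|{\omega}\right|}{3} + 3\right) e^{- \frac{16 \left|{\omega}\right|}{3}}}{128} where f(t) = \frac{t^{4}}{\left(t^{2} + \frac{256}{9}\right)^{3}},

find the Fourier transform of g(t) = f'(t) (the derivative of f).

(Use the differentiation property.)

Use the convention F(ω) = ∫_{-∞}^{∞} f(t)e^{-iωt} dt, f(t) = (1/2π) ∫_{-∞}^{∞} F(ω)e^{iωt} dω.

F[g](ω) = \frac{i \pi \omega \left(256 \omega^{2} - 240 \left|{\omega}\right| + 27\right) e^{- \frac{16 \left|{\omega}\right|}{3}}}{384}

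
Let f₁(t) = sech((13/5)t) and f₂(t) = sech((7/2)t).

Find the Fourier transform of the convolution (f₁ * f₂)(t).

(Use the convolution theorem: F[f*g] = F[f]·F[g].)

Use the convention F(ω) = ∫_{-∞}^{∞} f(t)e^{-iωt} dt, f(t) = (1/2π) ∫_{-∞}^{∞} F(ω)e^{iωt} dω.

F[f₁*f₂](ω) = \frac{10 \pi^{2}}{91 \cosh{\left(\frac{\pi \omega}{7} \right)} \cosh{\left(\frac{5 \pi \omega}{26} \right)}}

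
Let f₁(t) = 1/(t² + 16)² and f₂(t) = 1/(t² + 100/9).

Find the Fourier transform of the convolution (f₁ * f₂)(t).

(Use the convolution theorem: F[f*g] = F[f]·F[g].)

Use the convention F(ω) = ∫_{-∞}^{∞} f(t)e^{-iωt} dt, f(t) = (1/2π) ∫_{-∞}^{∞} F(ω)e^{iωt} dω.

F[f₁*f₂](ω) = \frac{3 \pi^{2} \left(4 \left|{\omega}\right| + 1\right) e^{- \frac{22 \left|{\omega}\right|}{3}}}{1280}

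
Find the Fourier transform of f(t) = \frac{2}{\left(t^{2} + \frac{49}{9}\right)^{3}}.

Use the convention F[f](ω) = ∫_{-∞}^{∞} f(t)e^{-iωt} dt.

F(ω) = \frac{27 \pi \left(49 \omega^{2} + 63 \left|{\omega}\right| + 27\right) e^{- \frac{7 \left|{\omega}\right|}{3}}}{67228}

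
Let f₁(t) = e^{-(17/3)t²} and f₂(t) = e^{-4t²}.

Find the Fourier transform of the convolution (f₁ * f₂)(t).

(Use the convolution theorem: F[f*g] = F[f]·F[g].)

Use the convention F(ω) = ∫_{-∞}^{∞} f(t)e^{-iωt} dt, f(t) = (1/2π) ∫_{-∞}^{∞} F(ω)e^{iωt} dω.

F[f₁*f₂](ω) = \frac{\sqrt{51} \pi e^{- \frac{29 \omega^{2}}{272}}}{34}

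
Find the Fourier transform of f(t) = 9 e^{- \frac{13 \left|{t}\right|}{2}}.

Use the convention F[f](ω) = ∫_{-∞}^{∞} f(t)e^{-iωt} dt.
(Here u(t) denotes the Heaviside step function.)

F(ω) = \frac{468}{4 \omega^{2} + 169}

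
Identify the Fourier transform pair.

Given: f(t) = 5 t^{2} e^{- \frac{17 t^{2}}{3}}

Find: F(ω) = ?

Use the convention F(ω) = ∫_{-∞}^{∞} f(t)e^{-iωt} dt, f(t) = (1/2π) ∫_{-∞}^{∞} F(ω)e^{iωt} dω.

F(ω) = \frac{15 \sqrt{51} \sqrt{\pi} \left(34 - 3 \omega^{2}\right) e^{- \frac{3 \omega^{2}}{68}}}{19652}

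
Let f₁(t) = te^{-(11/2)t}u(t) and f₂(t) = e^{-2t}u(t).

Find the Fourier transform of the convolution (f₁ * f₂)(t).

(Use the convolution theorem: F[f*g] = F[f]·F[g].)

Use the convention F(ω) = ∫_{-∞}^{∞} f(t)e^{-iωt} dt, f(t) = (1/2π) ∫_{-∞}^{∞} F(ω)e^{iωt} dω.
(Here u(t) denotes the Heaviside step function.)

F[f₁*f₂](ω) = \frac{4}{\left(i \omega + 2\right) \left(2 i \omega + 11\right)^{2}}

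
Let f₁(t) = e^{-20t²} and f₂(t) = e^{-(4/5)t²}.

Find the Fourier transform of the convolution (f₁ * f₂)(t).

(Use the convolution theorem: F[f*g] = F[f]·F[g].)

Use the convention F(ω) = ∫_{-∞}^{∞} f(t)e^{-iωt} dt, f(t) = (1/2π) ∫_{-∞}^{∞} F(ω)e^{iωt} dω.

F[f₁*f₂](ω) = \frac{\pi e^{- \frac{13 \omega^{2}}{40}}}{4}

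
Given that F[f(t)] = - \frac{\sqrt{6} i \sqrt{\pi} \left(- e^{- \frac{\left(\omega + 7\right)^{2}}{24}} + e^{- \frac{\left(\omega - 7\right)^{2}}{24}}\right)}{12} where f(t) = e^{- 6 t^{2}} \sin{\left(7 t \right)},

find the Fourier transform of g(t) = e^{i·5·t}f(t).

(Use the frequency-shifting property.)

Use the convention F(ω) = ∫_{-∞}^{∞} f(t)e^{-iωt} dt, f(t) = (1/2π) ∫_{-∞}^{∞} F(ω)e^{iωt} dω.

F[g](ω) = \frac{\sqrt{6} i \sqrt{\pi} \left(- e^{\frac{7 \omega}{6} + \frac{1}{6}} + e^{6}\right) e^{- \frac{\omega^{2}}{24} - \frac{\omega}{6} - \frac{37}{6}}}{12}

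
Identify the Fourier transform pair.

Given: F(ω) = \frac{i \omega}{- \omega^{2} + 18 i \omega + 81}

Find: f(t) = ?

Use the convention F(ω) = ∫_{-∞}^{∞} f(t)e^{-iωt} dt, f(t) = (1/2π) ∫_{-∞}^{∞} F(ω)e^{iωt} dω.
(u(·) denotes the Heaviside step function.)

f(t) = \left(1 - 9 t\right) e^{- 9 t} u\left(t\right)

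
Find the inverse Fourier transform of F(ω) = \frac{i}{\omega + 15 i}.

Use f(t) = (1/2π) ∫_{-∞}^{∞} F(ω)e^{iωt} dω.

f(t) = e^{15 t} u\left(- t\right)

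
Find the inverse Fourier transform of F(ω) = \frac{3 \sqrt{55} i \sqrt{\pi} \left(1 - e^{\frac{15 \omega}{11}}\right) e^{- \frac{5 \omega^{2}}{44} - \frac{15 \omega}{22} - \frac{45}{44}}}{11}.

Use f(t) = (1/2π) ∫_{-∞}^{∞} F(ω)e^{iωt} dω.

f(t) = 6 e^{- \frac{11 t^{2}}{5}} \sin{\left(3 t \right)}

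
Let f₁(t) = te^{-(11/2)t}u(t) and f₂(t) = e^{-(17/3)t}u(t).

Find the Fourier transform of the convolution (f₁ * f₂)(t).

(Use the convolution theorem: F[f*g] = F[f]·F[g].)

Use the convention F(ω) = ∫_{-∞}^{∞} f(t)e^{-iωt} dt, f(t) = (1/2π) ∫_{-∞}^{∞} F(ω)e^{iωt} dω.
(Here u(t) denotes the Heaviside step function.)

F[f₁*f₂](ω) = \frac{12}{\left(2 i \omega + 11\right)^{2} \left(3 i \omega + 17\right)}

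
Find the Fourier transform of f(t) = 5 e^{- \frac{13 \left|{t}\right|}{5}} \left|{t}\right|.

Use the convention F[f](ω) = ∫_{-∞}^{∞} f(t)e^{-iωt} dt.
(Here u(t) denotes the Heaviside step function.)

F(ω) = \frac{250 \left(169 - 25 \omega^{2}\right)}{\left(25 \omega^{2} + 169\right)^{2}}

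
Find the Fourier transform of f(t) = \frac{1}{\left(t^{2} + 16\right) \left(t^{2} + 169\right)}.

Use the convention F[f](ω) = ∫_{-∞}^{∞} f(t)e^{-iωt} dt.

F(ω) = \frac{\pi \left(13 e^{9 \left|{\omega}\right|} - 4\right) e^{- 13 \left|{\omega}\right|}}{7956}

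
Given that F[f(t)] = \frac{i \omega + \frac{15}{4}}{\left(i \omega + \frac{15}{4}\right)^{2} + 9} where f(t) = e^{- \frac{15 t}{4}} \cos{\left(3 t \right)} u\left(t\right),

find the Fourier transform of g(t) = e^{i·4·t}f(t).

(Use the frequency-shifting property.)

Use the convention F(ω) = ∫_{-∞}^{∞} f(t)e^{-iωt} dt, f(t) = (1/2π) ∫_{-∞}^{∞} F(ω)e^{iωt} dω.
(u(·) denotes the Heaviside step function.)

F[g](ω) = \frac{4 \left(4 i \left(\omega - 4\right) + 15\right)}{\left(4 i \left(\omega - 4\right) + 15\right)^{2} + 144}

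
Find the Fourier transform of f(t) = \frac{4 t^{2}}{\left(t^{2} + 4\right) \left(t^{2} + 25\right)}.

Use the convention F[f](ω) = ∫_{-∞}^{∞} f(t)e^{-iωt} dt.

F(ω) = \frac{4 \pi \left(5 - 2 e^{3 \left|{\omega}\right|}\right) e^{- 5 \left|{\omega}\right|}}{21}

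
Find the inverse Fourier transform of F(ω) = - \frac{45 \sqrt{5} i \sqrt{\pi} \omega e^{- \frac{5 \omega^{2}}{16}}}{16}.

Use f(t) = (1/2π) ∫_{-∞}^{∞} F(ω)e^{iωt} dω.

f(t) = 9 t e^{- \frac{4 t^{2}}{5}}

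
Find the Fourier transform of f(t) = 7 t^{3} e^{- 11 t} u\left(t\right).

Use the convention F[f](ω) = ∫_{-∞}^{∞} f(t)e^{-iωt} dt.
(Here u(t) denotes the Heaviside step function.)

F(ω) = \frac{42}{\left(i \omega + 11\right)^{4}}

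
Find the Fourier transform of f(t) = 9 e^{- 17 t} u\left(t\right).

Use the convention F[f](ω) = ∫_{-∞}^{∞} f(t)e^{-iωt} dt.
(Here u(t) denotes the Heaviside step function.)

F(ω) = \frac{9}{i \omega + 17}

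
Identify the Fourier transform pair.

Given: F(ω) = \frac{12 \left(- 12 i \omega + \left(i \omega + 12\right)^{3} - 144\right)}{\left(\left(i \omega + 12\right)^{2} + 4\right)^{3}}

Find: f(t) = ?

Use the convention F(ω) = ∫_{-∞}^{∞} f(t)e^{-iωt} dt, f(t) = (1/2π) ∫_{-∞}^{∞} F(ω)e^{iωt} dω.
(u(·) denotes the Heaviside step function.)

f(t) = 6 t^{2} e^{- 12 t} \cos{\left(2 t \right)} u\left(t\right)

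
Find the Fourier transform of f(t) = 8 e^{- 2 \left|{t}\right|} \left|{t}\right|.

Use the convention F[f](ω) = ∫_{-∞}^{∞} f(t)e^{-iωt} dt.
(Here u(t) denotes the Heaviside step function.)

F(ω) = \frac{16 \left(4 - \omega^{2}\right)}{\left(\omega^{2} + 4\right)^{2}}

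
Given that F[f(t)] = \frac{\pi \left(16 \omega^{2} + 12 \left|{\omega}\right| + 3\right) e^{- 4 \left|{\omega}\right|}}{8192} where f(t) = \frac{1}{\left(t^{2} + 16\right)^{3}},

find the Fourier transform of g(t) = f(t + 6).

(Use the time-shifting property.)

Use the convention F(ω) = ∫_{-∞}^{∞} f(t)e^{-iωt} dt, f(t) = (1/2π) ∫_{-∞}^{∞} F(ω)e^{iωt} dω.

F[g](ω) = \frac{\pi \left(16 \omega^{2} + 12 \left|{\omega}\right| + 3\right) e^{6 i \omega - 4 \left|{\omega}\right|}}{8192}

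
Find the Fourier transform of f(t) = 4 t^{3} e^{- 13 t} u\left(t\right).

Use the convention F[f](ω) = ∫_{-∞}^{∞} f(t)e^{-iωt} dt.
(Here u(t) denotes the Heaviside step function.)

F(ω) = \frac{24}{\left(i \omega + 13\right)^{4}}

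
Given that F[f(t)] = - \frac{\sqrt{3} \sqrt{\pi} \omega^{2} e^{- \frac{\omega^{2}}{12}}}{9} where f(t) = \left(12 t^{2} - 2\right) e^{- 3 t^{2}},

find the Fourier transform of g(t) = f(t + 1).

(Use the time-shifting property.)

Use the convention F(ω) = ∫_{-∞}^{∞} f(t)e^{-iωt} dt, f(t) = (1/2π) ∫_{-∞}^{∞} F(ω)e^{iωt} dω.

F[g](ω) = - \frac{\sqrt{3} \sqrt{\pi} \omega^{2} e^{- \omega \left(\frac{\omega}{12} - i\right)}}{9}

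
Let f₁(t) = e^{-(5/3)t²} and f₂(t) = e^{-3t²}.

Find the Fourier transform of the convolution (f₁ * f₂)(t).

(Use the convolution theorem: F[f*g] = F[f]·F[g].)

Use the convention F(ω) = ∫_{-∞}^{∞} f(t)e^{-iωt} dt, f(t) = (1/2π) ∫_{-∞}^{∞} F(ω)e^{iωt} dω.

F[f₁*f₂](ω) = \frac{\sqrt{5} \pi e^{- \frac{7 \omega^{2}}{30}}}{5}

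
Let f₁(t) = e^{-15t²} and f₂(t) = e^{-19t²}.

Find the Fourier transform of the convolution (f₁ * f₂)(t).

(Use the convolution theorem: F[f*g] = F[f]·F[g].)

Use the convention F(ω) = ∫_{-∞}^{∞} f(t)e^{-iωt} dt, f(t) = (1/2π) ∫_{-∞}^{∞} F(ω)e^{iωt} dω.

F[f₁*f₂](ω) = \frac{\sqrt{285} \pi e^{- \frac{17 \omega^{2}}{570}}}{285}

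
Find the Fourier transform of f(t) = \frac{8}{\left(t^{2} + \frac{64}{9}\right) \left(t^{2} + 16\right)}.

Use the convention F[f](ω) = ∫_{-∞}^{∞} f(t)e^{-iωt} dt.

F(ω) = - \frac{9 \pi e^{- 4 \left|{\omega}\right|}}{40} + \frac{27 \pi e^{- \frac{8 \left|{\omega}\right|}{3}}}{80}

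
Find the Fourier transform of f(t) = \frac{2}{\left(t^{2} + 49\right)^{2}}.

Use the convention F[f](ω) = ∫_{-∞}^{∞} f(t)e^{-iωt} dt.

F(ω) = \frac{\pi \left(7 \left|{\omega}\right| + 1\right) e^{- 7 \left|{\omega}\right|}}{343}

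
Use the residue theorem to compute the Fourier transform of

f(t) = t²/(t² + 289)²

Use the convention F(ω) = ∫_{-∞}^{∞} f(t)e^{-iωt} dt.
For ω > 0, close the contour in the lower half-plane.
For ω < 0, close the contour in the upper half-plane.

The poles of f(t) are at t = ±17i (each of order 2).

Let g(z) = f(z)e^{-iωz}; for large |z| the factor e^{-iωz} decays in the lower half-plane when ω > 0 and in the upper half-plane when ω < 0.

Case ω > 0 (lower half-plane, clockwise contour ⇒ F(ω) = -2πi·ΣRes):
  Res_{z = - 17 i} g(z) = \frac{i \left(1 - 17 \omega\right) e^{- 17 \omega}}{68} (pole of order 2)
  F(ω) = -2πi·ΣRes = \frac{\pi \left(1 - 17 \omega\right) e^{- 17 \omega}}{34}

Case ω < 0 (upper half-plane, counterclockwise contour ⇒ F(ω) = +2πi·ΣRes):
  Res_{z = 17 i} g(z) = \frac{i \left(- 17 \omega - 1\right) e^{17 \omega}}{68} (pole of order 2)
  F(ω) = 2πi·ΣRes = \frac{\pi \left(17 \omega + 1\right) e^{17 \omega}}{34}

Both cases combine into a single formula in |ω|:

F(ω) = \frac{\pi \left(1 - 17 \left|{\omega}\right|\right) e^{- 17 \left|{\omega}\right|}}{34}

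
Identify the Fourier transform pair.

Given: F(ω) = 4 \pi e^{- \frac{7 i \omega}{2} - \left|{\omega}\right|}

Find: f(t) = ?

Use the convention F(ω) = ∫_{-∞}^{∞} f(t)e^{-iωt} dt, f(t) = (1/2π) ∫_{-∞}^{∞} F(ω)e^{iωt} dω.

f(t) = \frac{4}{\left(t - \frac{7}{2}\right)^{2} + 1}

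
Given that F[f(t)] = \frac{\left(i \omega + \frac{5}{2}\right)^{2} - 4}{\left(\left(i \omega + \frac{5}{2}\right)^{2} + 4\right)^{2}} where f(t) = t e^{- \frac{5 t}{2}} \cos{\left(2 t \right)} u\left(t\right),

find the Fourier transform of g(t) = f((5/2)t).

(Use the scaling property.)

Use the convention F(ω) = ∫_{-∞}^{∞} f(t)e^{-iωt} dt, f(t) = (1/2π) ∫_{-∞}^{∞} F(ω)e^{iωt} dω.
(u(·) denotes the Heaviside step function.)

F[g](ω) = \frac{40 \left(\left(4 i \omega + 25\right)^{2} - 400\right)}{\left(\left(4 i \omega + 25\right)^{2} + 400\right)^{2}}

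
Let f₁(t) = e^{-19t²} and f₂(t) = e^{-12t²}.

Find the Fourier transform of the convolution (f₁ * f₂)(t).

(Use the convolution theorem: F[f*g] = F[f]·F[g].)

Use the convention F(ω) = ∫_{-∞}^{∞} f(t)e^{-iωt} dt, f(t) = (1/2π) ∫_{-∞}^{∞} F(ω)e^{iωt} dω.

F[f₁*f₂](ω) = \frac{\sqrt{57} \pi e^{- \frac{31 \omega^{2}}{912}}}{114}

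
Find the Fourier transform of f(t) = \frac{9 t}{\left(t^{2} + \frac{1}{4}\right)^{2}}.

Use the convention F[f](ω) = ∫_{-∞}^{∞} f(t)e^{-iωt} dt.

F(ω) = - 9 i \pi \omega e^{- \frac{\left|{\omega}\right|}{2}}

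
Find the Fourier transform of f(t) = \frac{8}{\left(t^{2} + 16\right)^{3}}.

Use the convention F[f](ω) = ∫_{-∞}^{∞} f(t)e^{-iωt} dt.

F(ω) = \frac{\pi \left(16 \omega^{2} + 12 \left|{\omega}\right| + 3\right) e^{- 4 \left|{\omega}\right|}}{1024}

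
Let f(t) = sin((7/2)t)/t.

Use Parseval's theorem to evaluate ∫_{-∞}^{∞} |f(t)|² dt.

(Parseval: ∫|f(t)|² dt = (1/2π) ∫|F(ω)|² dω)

∫|f(t)|² dt = \frac{7 \pi}{2}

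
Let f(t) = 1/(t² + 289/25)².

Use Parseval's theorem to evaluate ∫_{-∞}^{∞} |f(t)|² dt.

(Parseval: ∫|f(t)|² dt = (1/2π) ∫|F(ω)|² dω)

∫|f(t)|² dt = \frac{390625 \pi}{6565418768}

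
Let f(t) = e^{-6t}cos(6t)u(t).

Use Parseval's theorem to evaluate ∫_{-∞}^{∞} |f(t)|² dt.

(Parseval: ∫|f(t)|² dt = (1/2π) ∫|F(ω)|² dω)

∫|f(t)|² dt = \frac{1}{16}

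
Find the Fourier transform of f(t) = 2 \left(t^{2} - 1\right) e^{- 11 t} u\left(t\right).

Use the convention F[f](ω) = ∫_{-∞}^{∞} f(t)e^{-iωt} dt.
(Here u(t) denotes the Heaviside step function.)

F(ω) = \frac{2 \left(2 i \omega - \left(i \omega + 11\right)^{3} + 22\right)}{\left(i \omega + 11\right)^{4}}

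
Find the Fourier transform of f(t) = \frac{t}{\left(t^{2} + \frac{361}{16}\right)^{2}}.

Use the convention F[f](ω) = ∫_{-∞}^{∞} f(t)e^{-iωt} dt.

F(ω) = - \frac{2 i \pi \omega e^{- \frac{19 \left|{\omega}\right|}{4}}}{19}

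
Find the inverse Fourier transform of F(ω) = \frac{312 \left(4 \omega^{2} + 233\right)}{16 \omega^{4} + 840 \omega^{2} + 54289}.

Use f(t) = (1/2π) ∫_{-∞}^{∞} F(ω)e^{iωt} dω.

f(t) = 6 e^{- \frac{13 \left|{t}\right|}{2}} \cos{\left(4 \left|{t}\right| \right)}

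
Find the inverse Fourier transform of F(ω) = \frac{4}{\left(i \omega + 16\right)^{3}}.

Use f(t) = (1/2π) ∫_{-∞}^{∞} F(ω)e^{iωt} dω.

f(t) = 2 t^{2} e^{- 16 t} u\left(t\right)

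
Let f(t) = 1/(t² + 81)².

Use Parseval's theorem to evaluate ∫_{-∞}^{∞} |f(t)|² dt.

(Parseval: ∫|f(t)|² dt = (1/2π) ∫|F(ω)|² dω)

∫|f(t)|² dt = \frac{5 \pi}{76527504}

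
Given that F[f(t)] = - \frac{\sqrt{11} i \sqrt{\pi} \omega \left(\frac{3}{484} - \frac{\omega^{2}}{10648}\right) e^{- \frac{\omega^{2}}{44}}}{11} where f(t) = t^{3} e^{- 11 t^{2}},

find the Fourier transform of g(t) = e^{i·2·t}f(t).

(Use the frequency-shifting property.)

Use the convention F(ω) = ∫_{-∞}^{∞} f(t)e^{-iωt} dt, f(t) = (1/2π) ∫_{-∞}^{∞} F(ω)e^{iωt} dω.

F[g](ω) = \frac{\sqrt{11} i \sqrt{\pi} \left(\omega - 2\right) \left(\left(\omega - 2\right)^{2} - 66\right) e^{- \frac{\left(\omega - 2\right)^{2}}{44}}}{117128}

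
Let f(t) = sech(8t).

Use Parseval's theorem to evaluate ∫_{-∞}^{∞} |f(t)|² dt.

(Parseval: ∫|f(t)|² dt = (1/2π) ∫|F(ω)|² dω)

∫|f(t)|² dt = \frac{1}{4}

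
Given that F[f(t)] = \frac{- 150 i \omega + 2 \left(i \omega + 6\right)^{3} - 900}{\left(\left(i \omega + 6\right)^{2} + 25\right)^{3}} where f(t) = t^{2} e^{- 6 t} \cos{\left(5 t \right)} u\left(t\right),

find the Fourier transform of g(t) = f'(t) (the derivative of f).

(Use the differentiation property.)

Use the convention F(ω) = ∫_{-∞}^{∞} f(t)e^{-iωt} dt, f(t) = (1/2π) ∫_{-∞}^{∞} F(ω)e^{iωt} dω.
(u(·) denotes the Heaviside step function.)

F[g](ω) = - \frac{2 i \omega \left(75 i \omega - \left(i \omega + 6\right)^{3} + 450\right)}{\left(\left(i \omega + 6\right)^{2} + 25\right)^{3}}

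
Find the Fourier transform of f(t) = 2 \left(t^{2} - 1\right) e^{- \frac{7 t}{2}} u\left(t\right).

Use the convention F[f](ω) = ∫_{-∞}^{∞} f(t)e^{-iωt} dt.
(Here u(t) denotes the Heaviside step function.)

F(ω) = \frac{4 \left(16 i \omega - \left(2 i \omega + 7\right)^{3} + 56\right)}{\left(2 i \omega + 7\right)^{4}}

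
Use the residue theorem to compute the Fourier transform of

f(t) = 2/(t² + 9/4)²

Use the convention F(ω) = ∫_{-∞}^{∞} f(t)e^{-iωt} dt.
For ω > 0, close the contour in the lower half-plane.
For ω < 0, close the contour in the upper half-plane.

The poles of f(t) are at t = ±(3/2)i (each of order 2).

Let g(z) = f(z)e^{-iωz}; for large |z| the factor e^{-iωz} decays in the lower half-plane when ω > 0 and in the upper half-plane when ω < 0.

Case ω > 0 (lower half-plane, clockwise contour ⇒ F(ω) = -2πi·ΣRes):
  Res_{z = - \frac{3 i}{2}} g(z) = \frac{2 i \left(3 \omega + 2\right) e^{- \frac{3 \omega}{2}}}{27} (pole of order 2)
  F(ω) = -2πi·ΣRes = \frac{4 \pi \left(3 \omega + 2\right) e^{- \frac{3 \omega}{2}}}{27}

Case ω < 0 (upper half-plane, counterclockwise contour ⇒ F(ω) = +2πi·ΣRes):
  Res_{z = \frac{3 i}{2}} g(z) = \frac{2 i \left(3 \omega - 2\right) e^{\frac{3 \omega}{2}}}{27} (pole of order 2)
  F(ω) = 2πi·ΣRes = \frac{4 \pi \left(2 - 3 \omega\right) e^{\frac{3 \omega}{2}}}{27}

Both cases combine into a single formula in |ω|:

F(ω) = \frac{4 \pi \left(3 \left|{\omega}\right| + 2\right) e^{- \frac{3 \left|{\omega}\right|}{2}}}{27}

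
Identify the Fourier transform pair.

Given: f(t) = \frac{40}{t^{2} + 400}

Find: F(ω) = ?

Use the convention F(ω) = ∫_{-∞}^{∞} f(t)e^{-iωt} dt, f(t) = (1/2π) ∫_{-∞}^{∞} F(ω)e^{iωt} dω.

F(ω) = 2 \pi e^{- 20 \left|{\omega}\right|}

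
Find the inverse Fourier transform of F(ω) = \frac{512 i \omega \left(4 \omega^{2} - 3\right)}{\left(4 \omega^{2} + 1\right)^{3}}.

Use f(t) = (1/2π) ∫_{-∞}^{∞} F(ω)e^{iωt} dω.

f(t) = 8 t e^{- \frac{\left|{t}\right|}{2}} \left|{t}\right|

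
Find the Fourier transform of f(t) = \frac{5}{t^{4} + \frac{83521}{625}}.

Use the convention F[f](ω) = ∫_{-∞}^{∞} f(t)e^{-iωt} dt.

F(ω) = \frac{625 \pi e^{- \frac{17 \sqrt{2} \left|{\omega}\right|}{10}} \sin{\left(\frac{17 \sqrt{2} \left|{\omega}\right|}{10} + \frac{\pi}{4} \right)}}{4913}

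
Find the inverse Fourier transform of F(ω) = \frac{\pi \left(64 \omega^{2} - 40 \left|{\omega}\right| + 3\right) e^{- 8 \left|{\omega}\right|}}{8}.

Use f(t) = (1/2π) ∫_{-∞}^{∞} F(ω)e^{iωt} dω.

f(t) = \frac{8 t^{4}}{\left(t^{2} + 64\right)^{3}}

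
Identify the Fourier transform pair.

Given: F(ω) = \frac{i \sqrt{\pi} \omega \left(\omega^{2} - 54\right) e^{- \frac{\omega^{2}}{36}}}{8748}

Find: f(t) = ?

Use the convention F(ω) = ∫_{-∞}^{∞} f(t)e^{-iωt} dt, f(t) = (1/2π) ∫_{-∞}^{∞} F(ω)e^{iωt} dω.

f(t) = 2 t^{3} e^{- 9 t^{2}}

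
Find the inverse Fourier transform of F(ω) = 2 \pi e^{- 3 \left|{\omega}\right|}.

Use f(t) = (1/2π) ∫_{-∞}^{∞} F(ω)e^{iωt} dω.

f(t) = \frac{6}{t^{2} + 9}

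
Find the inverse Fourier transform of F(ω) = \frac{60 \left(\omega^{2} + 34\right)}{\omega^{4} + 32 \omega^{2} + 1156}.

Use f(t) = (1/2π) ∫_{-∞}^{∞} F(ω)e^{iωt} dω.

f(t) = 6 e^{- 5 \left|{t}\right|} \cos{\left(3 \left|{t}\right| \right)}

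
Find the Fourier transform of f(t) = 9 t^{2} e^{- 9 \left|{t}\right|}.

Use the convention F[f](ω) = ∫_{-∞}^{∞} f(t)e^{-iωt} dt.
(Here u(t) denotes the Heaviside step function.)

F(ω) = \frac{972 \left(27 - \omega^{2}\right)}{\left(\omega^{2} + 81\right)^{3}}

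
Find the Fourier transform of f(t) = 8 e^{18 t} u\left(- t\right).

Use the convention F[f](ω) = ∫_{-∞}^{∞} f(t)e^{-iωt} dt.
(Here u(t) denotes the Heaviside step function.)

F(ω) = - \frac{8}{i \omega - 18}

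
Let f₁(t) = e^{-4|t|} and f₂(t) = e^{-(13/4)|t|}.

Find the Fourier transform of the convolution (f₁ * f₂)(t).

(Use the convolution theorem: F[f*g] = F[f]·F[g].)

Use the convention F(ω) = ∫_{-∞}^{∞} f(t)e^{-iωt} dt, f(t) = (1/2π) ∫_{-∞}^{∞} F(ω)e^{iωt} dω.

F[f₁*f₂](ω) = \frac{832}{\left(\omega^{2} + 16\right) \left(16 \omega^{2} + 169\right)}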